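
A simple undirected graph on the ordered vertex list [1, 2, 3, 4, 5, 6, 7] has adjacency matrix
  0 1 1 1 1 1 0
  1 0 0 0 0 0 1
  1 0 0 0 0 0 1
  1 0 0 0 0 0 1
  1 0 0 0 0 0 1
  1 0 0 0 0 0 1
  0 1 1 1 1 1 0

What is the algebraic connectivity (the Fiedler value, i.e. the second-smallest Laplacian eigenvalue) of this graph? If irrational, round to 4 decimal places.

2

Each diagonal entry of L is the vertex degree and each off-diagonal entry is -1 where an edge is present, 0 otherwise; in the order [1, 2, 3, 4, 5, 6, 7] the diagonal is [5, 2, 2, 2, 2, 2, 5]. Computing the eigenvalues of L and sorting gives [0, 2, 2, 2, 2, 5, 7]. The Fiedler value lambda_2 = 2 is strictly positive, so the graph is connected. The eigenvalues sum to 20, which equals trace(L) = 2|E|. There is one zero in the spectrum, matching the 1 component.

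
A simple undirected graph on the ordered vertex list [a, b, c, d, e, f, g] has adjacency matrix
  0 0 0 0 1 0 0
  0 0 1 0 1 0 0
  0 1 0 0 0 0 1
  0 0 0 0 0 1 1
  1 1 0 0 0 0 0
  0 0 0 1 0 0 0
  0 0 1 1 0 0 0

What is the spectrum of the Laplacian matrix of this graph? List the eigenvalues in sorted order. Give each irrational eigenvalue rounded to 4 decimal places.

[0, 0.1981, 0.7530, 1.5550, 2.4450, 3.2470, 3.8019]

With the vertex order [a, b, c, d, e, f, g], the degrees are [1, 2, 2, 2, 2, 1, 2], giving D = diag(1, 2, 2, 2, 2, 1, 2) and L = D - A. L is symmetric positive semidefinite, so every eigenvalue is real and nonnegative. The single zero eigenvalue shows the graph is connected. The eigenvalues sum to 12, which equals trace(L) = 2|E|.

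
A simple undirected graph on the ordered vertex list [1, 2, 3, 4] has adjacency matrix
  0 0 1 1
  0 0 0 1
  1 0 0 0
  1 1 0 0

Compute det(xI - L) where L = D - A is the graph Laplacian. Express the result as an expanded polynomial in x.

Each diagonal entry of L is the vertex degree and each off-diagonal entry is -1 where an edge is present, 0 otherwise; in the order [1, 2, 3, 4] the diagonal is [2, 1, 1, 2]. L has integer entries, so p(x) = det(xI - L) has integer coefficients. Expanding the determinant yields x^4 - 6x^3 + 10x^2 - 4x. The constant term is 0 because L is singular (the all-ones vector lies in its kernel). The eigenvalues sum to 6, which equals trace(L) = 2|E|. By the matrix-tree theorem the graph has (1/4) * product of the nonzero eigenvalues = 1 spanning tree.

x^4 - 6x^3 + 10x^2 - 4x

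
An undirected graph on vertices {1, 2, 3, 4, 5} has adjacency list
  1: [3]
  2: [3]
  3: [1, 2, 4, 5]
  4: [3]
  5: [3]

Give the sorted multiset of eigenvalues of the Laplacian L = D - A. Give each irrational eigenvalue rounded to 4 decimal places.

[0, 1, 1, 1, 5]

Reading degrees in the order [1, 2, 3, 4, 5] gives [1, 1, 4, 1, 1]; set D = diag(1, 1, 4, 1, 1) and form L = D - A. The multiplicity of 0 as a Laplacian eigenvalue equals the number of connected components. By the matrix-tree theorem the graph has (1/5) * product of the nonzero eigenvalues = 1 spanning tree. The eigenvalues sum to 8, which equals trace(L) = 2|E|.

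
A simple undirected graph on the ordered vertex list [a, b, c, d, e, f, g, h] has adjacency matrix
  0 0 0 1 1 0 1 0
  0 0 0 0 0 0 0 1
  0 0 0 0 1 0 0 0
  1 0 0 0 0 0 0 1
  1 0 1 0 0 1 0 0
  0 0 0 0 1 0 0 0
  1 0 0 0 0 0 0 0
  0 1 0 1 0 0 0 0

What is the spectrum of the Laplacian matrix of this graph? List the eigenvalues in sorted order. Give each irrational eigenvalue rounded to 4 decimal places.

[0, 0.2243, 0.5858, 1, 1.4108, 2.7237, 3.4142, 4.6412]

With the vertex order [a, b, c, d, e, f, g, h], the degrees are [3, 1, 1, 2, 3, 1, 1, 2], giving D = diag(3, 1, 1, 2, 3, 1, 1, 2) and L = D - A. Since every row of L sums to 0, the all-ones vector is in the kernel and 0 is an eigenvalue. The single zero eigenvalue shows the graph is connected. The largest eigenvalue, 4.6412, is at most the vertex count 8. There is one zero in the spectrum, matching the 1 component.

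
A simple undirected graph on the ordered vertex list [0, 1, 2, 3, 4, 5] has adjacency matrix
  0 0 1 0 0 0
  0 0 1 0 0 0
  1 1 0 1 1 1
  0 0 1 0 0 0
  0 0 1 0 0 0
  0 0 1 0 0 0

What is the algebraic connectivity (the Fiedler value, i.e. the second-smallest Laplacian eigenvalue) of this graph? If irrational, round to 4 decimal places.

1

Each diagonal entry of L is the vertex degree and each off-diagonal entry is -1 where an edge is present, 0 otherwise; in the order [0, 1, 2, 3, 4, 5] the diagonal is [1, 1, 5, 1, 1, 1]. The sorted Laplacian eigenvalues are [0, 1, 1, 1, 1, 6]; the algebraic connectivity is the second entry, 1.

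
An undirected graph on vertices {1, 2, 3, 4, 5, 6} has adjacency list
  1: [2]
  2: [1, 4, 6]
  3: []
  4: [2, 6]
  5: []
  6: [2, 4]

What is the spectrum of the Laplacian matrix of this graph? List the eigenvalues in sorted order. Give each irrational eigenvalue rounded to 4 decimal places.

Each diagonal entry of L is the vertex degree and each off-diagonal entry is -1 where an edge is present, 0 otherwise; in the order [1, 2, 3, 4, 5, 6] the diagonal is [1, 3, 0, 2, 0, 2]. L is symmetric positive semidefinite, so every eigenvalue is real and nonnegative. The 3 zero eigenvalues correspond to the 3 connected components. The eigenvalues sum to 8, which equals trace(L) = 2|E|. The largest eigenvalue, 4, is at most the vertex count 6.

[0, 0, 0, 1, 3, 4]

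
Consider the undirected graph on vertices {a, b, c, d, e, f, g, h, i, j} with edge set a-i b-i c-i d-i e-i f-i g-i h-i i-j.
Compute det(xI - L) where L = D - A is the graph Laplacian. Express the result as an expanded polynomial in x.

Each diagonal entry of L is the vertex degree and each off-diagonal entry is -1 where an edge is present, 0 otherwise; in the order [a, b, c, d, e, f, g, h, i, j] the diagonal is [1, 1, 1, 1, 1, 1, 1, 1, 9, 1]. L has integer entries, so p(x) = det(xI - L) has integer coefficients. Expanding the determinant yields x^10 - 18x^9 + 108x^8 - 336x^7 + 630x^6 - 756x^5 + 588x^4 - 288x^3 + 81x^2 - 10x. Since p(0) = det(-L) = 0, x divides p(x).

x^10 - 18x^9 + 108x^8 - 336x^7 + 630x^6 - 756x^5 + 588x^4 - 288x^3 + 81x^2 - 10x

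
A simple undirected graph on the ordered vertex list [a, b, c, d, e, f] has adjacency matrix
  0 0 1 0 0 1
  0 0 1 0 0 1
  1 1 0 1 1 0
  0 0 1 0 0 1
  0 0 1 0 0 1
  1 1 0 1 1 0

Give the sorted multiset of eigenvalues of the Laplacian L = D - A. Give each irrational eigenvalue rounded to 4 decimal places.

With the vertex order [a, b, c, d, e, f], the degrees are [2, 2, 4, 2, 2, 4], giving D = diag(2, 2, 4, 2, 2, 4) and L = D - A. The multiplicity of 0 as a Laplacian eigenvalue equals the number of connected components. The single zero eigenvalue shows the graph is connected.

[0, 2, 2, 2, 4, 6]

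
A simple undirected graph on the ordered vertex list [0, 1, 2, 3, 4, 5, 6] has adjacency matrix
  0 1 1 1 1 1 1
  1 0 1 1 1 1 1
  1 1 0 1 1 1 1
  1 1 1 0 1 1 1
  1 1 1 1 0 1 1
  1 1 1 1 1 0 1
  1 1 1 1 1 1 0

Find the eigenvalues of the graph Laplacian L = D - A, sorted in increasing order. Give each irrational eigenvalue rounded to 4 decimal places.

[0, 7, 7, 7, 7, 7, 7]

Reading degrees in the order [0, 1, 2, 3, 4, 5, 6] gives [6, 6, 6, 6, 6, 6, 6]; set D = diag(6, 6, 6, 6, 6, 6, 6) and form L = D - A. Since every row of L sums to 0, the all-ones vector is in the kernel and 0 is an eigenvalue. The single zero eigenvalue shows the graph is connected. The eigenvalues sum to 42, which equals trace(L) = 2|E|.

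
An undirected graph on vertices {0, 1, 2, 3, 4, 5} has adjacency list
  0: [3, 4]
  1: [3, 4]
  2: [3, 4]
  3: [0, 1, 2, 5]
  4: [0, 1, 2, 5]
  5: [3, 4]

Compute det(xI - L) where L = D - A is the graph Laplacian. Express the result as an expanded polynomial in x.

x^6 - 16x^5 + 96x^4 - 272x^3 + 368x^2 - 192x

Reading degrees in the order [0, 1, 2, 3, 4, 5] gives [2, 2, 2, 4, 4, 2]; set D = diag(2, 2, 2, 4, 4, 2) and form L = D - A. L has integer entries, so p(x) = det(xI - L) has integer coefficients. Expanding the determinant yields x^6 - 16x^5 + 96x^4 - 272x^3 + 368x^2 - 192x. The coefficient of x^5 equals -trace(L) = -16, matching the sum of degrees. The eigenvalues sum to 16, which equals trace(L) = 2|E|.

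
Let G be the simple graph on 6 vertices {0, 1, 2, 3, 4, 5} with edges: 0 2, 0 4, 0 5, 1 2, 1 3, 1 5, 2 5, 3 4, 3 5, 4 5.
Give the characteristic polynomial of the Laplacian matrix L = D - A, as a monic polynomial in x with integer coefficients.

Each diagonal entry of L is the vertex degree and each off-diagonal entry is -1 where an edge is present, 0 otherwise; in the order [0, 1, 2, 3, 4, 5] the diagonal is [3, 3, 3, 3, 3, 5]. L has integer entries, so p(x) = det(xI - L) has integer coefficients. Expanding the determinant yields x^6 - 20x^5 + 155x^4 - 580x^3 + 1045x^2 - 726x. The constant term is 0 because L is singular (the all-ones vector lies in its kernel). The eigenvalues sum to 20, which equals trace(L) = 2|E|. By the matrix-tree theorem the graph has (1/6) * product of the nonzero eigenvalues = 121 spanning trees.

x^6 - 20x^5 + 155x^4 - 580x^3 + 1045x^2 - 726x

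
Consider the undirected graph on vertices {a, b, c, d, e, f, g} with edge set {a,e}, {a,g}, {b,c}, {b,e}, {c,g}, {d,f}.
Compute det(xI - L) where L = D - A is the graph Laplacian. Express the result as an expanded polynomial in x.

Each diagonal entry of L is the vertex degree and each off-diagonal entry is -1 where an edge is present, 0 otherwise; in the order [a, b, c, d, e, f, g] the diagonal is [2, 2, 2, 1, 2, 1, 2]. L has integer entries, so p(x) = det(xI - L) has integer coefficients. Expanding the determinant yields x^7 - 12x^6 + 55x^5 - 120x^4 + 125x^3 - 50x^2. The coefficient of x^6 equals -trace(L) = -12, matching the sum of degrees.

x^7 - 12x^6 + 55x^5 - 120x^4 + 125x^3 - 50x^2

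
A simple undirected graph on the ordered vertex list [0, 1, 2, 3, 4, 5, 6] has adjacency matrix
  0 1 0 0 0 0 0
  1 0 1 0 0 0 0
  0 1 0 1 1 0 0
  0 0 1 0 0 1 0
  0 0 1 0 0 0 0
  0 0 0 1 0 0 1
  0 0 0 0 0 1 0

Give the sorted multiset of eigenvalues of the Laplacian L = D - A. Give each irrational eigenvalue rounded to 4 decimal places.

Reading degrees in the order [0, 1, 2, 3, 4, 5, 6] gives [1, 2, 3, 2, 1, 2, 1]; set D = diag(1, 2, 3, 2, 1, 2, 1) and form L = D - A. Since every row of L sums to 0, the all-ones vector is in the kernel and 0 is an eigenvalue. The single zero eigenvalue shows the graph is connected.

[0, 0.2603, 0.6262, 1.4055, 2.2742, 3.0996, 4.3342]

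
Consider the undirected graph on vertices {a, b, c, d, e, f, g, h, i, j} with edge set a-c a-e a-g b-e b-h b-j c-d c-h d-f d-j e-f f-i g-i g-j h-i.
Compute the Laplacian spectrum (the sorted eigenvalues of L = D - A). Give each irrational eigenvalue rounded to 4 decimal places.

Reading degrees in the order [a, b, c, d, e, f, g, h, i, j] gives [3, 3, 3, 3, 3, 3, 3, 3, 3, 3]; set D = diag(3, 3, 3, 3, 3, 3, 3, 3, 3, 3) and form L = D - A. Since every row of L sums to 0, the all-ones vector is in the kernel and 0 is an eigenvalue. The single zero eigenvalue shows the graph is connected.

[0, 2, 2, 2, 2, 2, 5, 5, 5, 5]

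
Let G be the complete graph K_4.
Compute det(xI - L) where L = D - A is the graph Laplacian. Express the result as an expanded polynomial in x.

The graph has 4 vertices and degree multiset [3, 3, 3, 3]; D is the diagonal matrix of degrees and L = D - A. The eigenvalues of L are [0, 4, 4, 4]; the characteristic polynomial is the product of (x - lambda_i), which multiplies out to x^4 - 12x^3 + 48x^2 - 64x. The constant term is 0 because L is singular (the all-ones vector lies in its kernel). There is one zero in the spectrum, matching the 1 component. The largest eigenvalue, 4, is at most the vertex count 4.

x^4 - 12x^3 + 48x^2 - 64x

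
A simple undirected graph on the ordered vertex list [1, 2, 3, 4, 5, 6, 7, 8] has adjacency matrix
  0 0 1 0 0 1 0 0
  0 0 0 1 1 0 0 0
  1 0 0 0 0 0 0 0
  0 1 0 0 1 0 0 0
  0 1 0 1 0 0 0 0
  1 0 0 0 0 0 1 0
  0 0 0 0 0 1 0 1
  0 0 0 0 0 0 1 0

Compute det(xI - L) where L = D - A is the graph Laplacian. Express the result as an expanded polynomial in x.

With the vertex order [1, 2, 3, 4, 5, 6, 7, 8], the degrees are [2, 2, 1, 2, 2, 2, 2, 1], giving D = diag(2, 2, 1, 2, 2, 2, 2, 1) and L = D - A. Computing det(xI - L) by cofactor expansion (or equivalently via sum-over-permutations) gives x^8 - 14x^7 + 78x^6 - 218x^5 + 314x^4 - 210x^3 + 45x^2. The coefficient of x^7 equals -trace(L) = -14, matching the sum of degrees. The eigenvalues sum to 14, which equals trace(L) = 2|E|.

x^8 - 14x^7 + 78x^6 - 218x^5 + 314x^4 - 210x^3 + 45x^2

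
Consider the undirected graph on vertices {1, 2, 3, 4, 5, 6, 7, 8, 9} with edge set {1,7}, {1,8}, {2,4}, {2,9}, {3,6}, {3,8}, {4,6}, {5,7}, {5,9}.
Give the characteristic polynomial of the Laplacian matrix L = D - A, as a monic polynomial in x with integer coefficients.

With the vertex order [1, 2, 3, 4, 5, 6, 7, 8, 9], the degrees are [2, 2, 2, 2, 2, 2, 2, 2, 2], giving D = diag(2, 2, 2, 2, 2, 2, 2, 2, 2) and L = D - A. L has integer entries, so p(x) = det(xI - L) has integer coefficients. Expanding the determinant yields x^9 - 18x^8 + 135x^7 - 546x^6 + 1287x^5 - 1782x^4 + 1386x^3 - 540x^2 + 81x. The constant term is 0 because L is singular (the all-ones vector lies in its kernel). By the matrix-tree theorem the graph has (1/9) * product of the nonzero eigenvalues = 9 spanning trees.

x^9 - 18x^8 + 135x^7 - 546x^6 + 1287x^5 - 1782x^4 + 1386x^3 - 540x^2 + 81x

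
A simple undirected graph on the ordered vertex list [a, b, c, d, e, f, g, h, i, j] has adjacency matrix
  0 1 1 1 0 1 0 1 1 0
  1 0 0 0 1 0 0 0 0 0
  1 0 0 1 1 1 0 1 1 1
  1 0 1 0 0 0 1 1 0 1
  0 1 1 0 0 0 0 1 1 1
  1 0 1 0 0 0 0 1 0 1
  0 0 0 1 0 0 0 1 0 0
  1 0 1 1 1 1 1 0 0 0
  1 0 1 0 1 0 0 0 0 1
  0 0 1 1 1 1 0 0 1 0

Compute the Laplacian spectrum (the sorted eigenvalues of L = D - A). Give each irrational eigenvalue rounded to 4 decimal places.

With the vertex order [a, b, c, d, e, f, g, h, i, j], the degrees are [6, 2, 7, 5, 5, 4, 2, 6, 4, 5], giving D = diag(6, 2, 7, 5, 5, 4, 2, 6, 4, 5) and L = D - A. Diagonalising L (or applying a numerical eigensolver to the 10x10 matrix) gives the spectrum above. There is one zero in the spectrum, matching the 1 component.

[0, 1.5258, 2.0969, 3.6055, 4.8440, 5, 5.4001, 7.6389, 7.7566, 8.1321]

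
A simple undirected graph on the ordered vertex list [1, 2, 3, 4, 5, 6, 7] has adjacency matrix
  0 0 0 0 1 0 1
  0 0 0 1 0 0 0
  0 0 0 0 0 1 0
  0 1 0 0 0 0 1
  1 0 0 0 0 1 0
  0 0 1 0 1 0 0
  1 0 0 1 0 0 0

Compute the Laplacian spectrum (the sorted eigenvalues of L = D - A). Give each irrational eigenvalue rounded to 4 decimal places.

With the vertex order [1, 2, 3, 4, 5, 6, 7], the degrees are [2, 1, 1, 2, 2, 2, 2], giving D = diag(2, 1, 1, 2, 2, 2, 2) and L = D - A. L is symmetric positive semidefinite, so every eigenvalue is real and nonnegative. There is one zero in the spectrum, matching the 1 component. The largest eigenvalue, 3.8019, is at most the vertex count 7.

[0, 0.1981, 0.7530, 1.5550, 2.4450, 3.2470, 3.8019]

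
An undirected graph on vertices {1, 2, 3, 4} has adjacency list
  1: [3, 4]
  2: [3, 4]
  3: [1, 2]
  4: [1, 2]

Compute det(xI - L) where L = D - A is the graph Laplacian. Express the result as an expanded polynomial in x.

Reading degrees in the order [1, 2, 3, 4] gives [2, 2, 2, 2]; set D = diag(2, 2, 2, 2) and form L = D - A. L has integer entries, so p(x) = det(xI - L) has integer coefficients. Expanding the determinant yields x^4 - 8x^3 + 20x^2 - 16x. Since p(0) = det(-L) = 0, x divides p(x).

x^4 - 8x^3 + 20x^2 - 16x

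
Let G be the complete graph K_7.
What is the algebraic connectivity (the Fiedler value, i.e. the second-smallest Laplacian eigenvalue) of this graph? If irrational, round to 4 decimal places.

The graph has 7 vertices and degree multiset [6, 6, 6, 6, 6, 6, 6]; D is the diagonal matrix of degrees and L = D - A. Computing the eigenvalues of L and sorting gives [0, 7, 7, 7, 7, 7, 7]. The Fiedler value lambda_2 = 7 is strictly positive, so the graph is connected. There is one zero in the spectrum, matching the 1 component. By the matrix-tree theorem the graph has (1/7) * product of the nonzero eigenvalues = 16807 spanning trees.

7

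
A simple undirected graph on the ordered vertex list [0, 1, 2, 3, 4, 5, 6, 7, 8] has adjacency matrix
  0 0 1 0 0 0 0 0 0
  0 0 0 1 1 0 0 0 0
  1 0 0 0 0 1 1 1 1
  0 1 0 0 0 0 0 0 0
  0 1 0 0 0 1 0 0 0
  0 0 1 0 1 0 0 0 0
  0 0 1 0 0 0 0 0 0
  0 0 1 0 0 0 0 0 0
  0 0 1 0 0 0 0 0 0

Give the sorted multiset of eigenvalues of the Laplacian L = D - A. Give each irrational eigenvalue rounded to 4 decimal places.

[0, 0.1876, 1, 1, 1, 1, 2.2755, 3.4819, 6.0550]

Reading degrees in the order [0, 1, 2, 3, 4, 5, 6, 7, 8] gives [1, 2, 5, 1, 2, 2, 1, 1, 1]; set D = diag(1, 2, 5, 1, 2, 2, 1, 1, 1) and form L = D - A. Since every row of L sums to 0, the all-ones vector is in the kernel and 0 is an eigenvalue. The single zero eigenvalue shows the graph is connected.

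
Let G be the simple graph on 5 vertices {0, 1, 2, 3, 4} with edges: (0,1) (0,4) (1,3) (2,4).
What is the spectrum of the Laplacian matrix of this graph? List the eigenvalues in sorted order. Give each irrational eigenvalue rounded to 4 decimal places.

[0, 0.3820, 1.3820, 2.6180, 3.6180]

With the vertex order [0, 1, 2, 3, 4], the degrees are [2, 2, 1, 1, 2], giving D = diag(2, 2, 1, 1, 2) and L = D - A. Since every row of L sums to 0, the all-ones vector is in the kernel and 0 is an eigenvalue.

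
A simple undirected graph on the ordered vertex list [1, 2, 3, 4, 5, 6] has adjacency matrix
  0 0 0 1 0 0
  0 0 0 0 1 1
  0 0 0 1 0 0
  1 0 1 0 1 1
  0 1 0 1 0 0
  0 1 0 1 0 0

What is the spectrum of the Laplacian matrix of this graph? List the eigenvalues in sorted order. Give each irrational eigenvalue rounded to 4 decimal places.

[0, 0.7639, 1, 2, 3, 5.2361]

Each diagonal entry of L is the vertex degree and each off-diagonal entry is -1 where an edge is present, 0 otherwise; in the order [1, 2, 3, 4, 5, 6] the diagonal is [1, 2, 1, 4, 2, 2]. Since every row of L sums to 0, the all-ones vector is in the kernel and 0 is an eigenvalue.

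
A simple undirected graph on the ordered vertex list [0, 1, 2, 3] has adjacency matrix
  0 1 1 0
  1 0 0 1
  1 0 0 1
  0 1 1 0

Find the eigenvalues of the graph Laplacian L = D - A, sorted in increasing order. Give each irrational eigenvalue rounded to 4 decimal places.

[0, 2, 2, 4]

Reading degrees in the order [0, 1, 2, 3] gives [2, 2, 2, 2]; set D = diag(2, 2, 2, 2) and form L = D - A. The multiplicity of 0 as a Laplacian eigenvalue equals the number of connected components. The single zero eigenvalue shows the graph is connected. There is one zero in the spectrum, matching the 1 component.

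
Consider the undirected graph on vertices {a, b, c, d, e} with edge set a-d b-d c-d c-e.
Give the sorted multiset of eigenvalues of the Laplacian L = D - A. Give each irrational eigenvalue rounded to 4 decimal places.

[0, 0.5188, 1, 2.3111, 4.1701]

Reading degrees in the order [a, b, c, d, e] gives [1, 1, 2, 3, 1]; set D = diag(1, 1, 2, 3, 1) and form L = D - A. Diagonalising L (or applying a numerical eigensolver to the 5x5 matrix) gives the spectrum above. There is one zero in the spectrum, matching the 1 component.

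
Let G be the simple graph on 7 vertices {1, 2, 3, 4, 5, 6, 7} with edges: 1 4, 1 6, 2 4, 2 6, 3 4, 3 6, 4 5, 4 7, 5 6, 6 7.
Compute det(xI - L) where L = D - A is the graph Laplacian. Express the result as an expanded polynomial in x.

x^7 - 20x^6 + 155x^5 - 600x^4 + 1240x^3 - 1312x^2 + 560x

Reading degrees in the order [1, 2, 3, 4, 5, 6, 7] gives [2, 2, 2, 5, 2, 5, 2]; set D = diag(2, 2, 2, 5, 2, 5, 2) and form L = D - A. L has integer entries, so p(x) = det(xI - L) has integer coefficients. Expanding the determinant yields x^7 - 20x^6 + 155x^5 - 600x^4 + 1240x^3 - 1312x^2 + 560x. The constant term is 0 because L is singular (the all-ones vector lies in its kernel).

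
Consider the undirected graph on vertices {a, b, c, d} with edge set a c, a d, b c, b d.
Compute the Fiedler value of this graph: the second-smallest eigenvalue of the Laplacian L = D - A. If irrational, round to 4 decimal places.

Reading degrees in the order [a, b, c, d] gives [2, 2, 2, 2]; set D = diag(2, 2, 2, 2) and form L = D - A. The sorted Laplacian eigenvalues are [0, 2, 2, 4]; the algebraic connectivity is the second entry, 2. The eigenvalues sum to 8, which equals trace(L) = 2|E|.

2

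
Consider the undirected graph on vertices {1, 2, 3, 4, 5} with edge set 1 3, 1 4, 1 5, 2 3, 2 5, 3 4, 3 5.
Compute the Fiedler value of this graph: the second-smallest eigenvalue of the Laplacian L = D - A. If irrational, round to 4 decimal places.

1.5858

Reading degrees in the order [1, 2, 3, 4, 5] gives [3, 2, 4, 2, 3]; set D = diag(3, 2, 4, 2, 3) and form L = D - A. The smallest Laplacian eigenvalue is always 0. The next one, lambda_2 = 1.5858, measures how hard the graph is to disconnect: larger values mean better connectivity. The eigenvalues sum to 14, which equals trace(L) = 2|E|. The largest eigenvalue, 5, is at most the vertex count 5.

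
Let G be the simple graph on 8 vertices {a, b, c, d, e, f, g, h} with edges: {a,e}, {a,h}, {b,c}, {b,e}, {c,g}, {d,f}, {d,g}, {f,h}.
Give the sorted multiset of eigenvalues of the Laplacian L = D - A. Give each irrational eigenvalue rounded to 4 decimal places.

[0, 0.5858, 0.5858, 2, 2, 3.4142, 3.4142, 4]

With the vertex order [a, b, c, d, e, f, g, h], the degrees are [2, 2, 2, 2, 2, 2, 2, 2], giving D = diag(2, 2, 2, 2, 2, 2, 2, 2) and L = D - A. Since every row of L sums to 0, the all-ones vector is in the kernel and 0 is an eigenvalue. The single zero eigenvalue shows the graph is connected.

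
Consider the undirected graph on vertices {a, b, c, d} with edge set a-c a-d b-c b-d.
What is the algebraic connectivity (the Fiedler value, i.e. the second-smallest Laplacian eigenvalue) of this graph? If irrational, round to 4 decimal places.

Each diagonal entry of L is the vertex degree and each off-diagonal entry is -1 where an edge is present, 0 otherwise; in the order [a, b, c, d] the diagonal is [2, 2, 2, 2]. The smallest Laplacian eigenvalue is always 0. The next one, lambda_2 = 2, measures how hard the graph is to disconnect: larger values mean better connectivity. The largest eigenvalue, 4, is at most the vertex count 4.

2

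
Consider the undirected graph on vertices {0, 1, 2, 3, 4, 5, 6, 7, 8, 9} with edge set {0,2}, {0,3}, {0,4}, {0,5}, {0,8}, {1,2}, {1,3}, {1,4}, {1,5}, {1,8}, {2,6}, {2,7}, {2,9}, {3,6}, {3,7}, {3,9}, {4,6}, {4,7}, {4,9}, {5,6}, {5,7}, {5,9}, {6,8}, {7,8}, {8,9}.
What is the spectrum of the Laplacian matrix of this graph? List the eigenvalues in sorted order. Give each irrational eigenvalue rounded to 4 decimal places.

[0, 5, 5, 5, 5, 5, 5, 5, 5, 10]

With the vertex order [0, 1, 2, 3, 4, 5, 6, 7, 8, 9], the degrees are [5, 5, 5, 5, 5, 5, 5, 5, 5, 5], giving D = diag(5, 5, 5, 5, 5, 5, 5, 5, 5, 5) and L = D - A. Since every row of L sums to 0, the all-ones vector is in the kernel and 0 is an eigenvalue. The single zero eigenvalue shows the graph is connected.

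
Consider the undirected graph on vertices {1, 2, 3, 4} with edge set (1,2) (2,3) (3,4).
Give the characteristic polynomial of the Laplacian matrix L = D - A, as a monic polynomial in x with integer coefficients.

Reading degrees in the order [1, 2, 3, 4] gives [1, 2, 2, 1]; set D = diag(1, 2, 2, 1) and form L = D - A. Computing det(xI - L) by cofactor expansion (or equivalently via sum-over-permutations) gives x^4 - 6x^3 + 10x^2 - 4x. The constant term is 0 because L is singular (the all-ones vector lies in its kernel).

x^4 - 6x^3 + 10x^2 - 4x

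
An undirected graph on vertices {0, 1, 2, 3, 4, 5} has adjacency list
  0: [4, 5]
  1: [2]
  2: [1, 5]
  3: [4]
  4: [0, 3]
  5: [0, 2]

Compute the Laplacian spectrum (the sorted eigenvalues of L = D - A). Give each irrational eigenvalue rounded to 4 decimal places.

Each diagonal entry of L is the vertex degree and each off-diagonal entry is -1 where an edge is present, 0 otherwise; in the order [0, 1, 2, 3, 4, 5] the diagonal is [2, 1, 2, 1, 2, 2]. Since every row of L sums to 0, the all-ones vector is in the kernel and 0 is an eigenvalue. The single zero eigenvalue shows the graph is connected. The largest eigenvalue, 3.7321, is at most the vertex count 6. There is one zero in the spectrum, matching the 1 component.

[0, 0.2679, 1, 2, 3, 3.7321]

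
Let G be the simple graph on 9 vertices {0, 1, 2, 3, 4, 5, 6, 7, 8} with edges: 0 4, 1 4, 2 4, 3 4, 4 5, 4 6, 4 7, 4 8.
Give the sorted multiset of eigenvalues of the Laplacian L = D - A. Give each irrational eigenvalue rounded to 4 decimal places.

Reading degrees in the order [0, 1, 2, 3, 4, 5, 6, 7, 8] gives [1, 1, 1, 1, 8, 1, 1, 1, 1]; set D = diag(1, 1, 1, 1, 8, 1, 1, 1, 1) and form L = D - A. The multiplicity of 0 as a Laplacian eigenvalue equals the number of connected components. There is one zero in the spectrum, matching the 1 component.

[0, 1, 1, 1, 1, 1, 1, 1, 9]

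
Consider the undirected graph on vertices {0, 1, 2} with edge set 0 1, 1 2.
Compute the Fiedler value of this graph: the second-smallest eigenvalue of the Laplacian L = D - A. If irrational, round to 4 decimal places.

1

Reading degrees in the order [0, 1, 2] gives [1, 2, 1]; set D = diag(1, 2, 1) and form L = D - A. The smallest Laplacian eigenvalue is always 0. The next one, lambda_2 = 1, measures how hard the graph is to disconnect: larger values mean better connectivity.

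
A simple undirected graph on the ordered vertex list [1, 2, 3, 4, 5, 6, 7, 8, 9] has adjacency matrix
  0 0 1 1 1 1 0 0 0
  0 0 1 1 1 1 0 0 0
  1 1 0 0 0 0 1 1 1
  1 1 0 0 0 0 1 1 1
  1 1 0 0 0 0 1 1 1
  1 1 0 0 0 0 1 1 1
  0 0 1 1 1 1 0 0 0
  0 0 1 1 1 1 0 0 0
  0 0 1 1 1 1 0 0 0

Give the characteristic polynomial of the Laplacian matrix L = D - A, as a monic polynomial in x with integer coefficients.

x^9 - 40x^8 + 690x^7 - 6720x^6 + 40485x^5 - 154704x^4 + 366560x^3 - 492800x^2 + 288000x

With the vertex order [1, 2, 3, 4, 5, 6, 7, 8, 9], the degrees are [4, 4, 5, 5, 5, 5, 4, 4, 4], giving D = diag(4, 4, 5, 5, 5, 5, 4, 4, 4) and L = D - A. The eigenvalues of L are [0, 4, 4, 4, 4, 5, 5, 5, 9]; the characteristic polynomial is the product of (x - lambda_i), which multiplies out to x^9 - 40x^8 + 690x^7 - 6720x^6 + 40485x^5 - 154704x^4 + 366560x^3 - 492800x^2 + 288000x. The constant term is 0 because L is singular (the all-ones vector lies in its kernel). The largest eigenvalue, 9, is at most the vertex count 9.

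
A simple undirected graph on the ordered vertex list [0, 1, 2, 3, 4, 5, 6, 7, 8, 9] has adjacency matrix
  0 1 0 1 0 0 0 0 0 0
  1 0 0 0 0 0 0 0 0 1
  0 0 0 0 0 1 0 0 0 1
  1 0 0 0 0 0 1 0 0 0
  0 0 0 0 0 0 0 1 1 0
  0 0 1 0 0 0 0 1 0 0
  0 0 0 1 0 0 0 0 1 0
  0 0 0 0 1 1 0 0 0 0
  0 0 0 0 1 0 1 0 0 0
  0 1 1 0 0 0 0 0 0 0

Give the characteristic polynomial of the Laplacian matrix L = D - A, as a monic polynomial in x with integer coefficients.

x^10 - 20x^9 + 170x^8 - 800x^7 + 2275x^6 - 4004x^5 + 4290x^4 - 2640x^3 + 825x^2 - 100x

Reading degrees in the order [0, 1, 2, 3, 4, 5, 6, 7, 8, 9] gives [2, 2, 2, 2, 2, 2, 2, 2, 2, 2]; set D = diag(2, 2, 2, 2, 2, 2, 2, 2, 2, 2) and form L = D - A. Computing det(xI - L) by cofactor expansion (or equivalently via sum-over-permutations) gives x^10 - 20x^9 + 170x^8 - 800x^7 + 2275x^6 - 4004x^5 + 4290x^4 - 2640x^3 + 825x^2 - 100x. Since p(0) = det(-L) = 0, x divides p(x). The eigenvalues sum to 20, which equals trace(L) = 2|E|. The largest eigenvalue, 4, is at most the vertex count 10.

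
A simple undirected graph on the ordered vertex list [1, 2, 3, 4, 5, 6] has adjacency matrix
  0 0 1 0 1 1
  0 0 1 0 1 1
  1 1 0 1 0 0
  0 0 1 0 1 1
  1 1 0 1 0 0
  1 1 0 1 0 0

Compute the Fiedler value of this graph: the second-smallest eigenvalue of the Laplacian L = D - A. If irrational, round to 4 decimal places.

With the vertex order [1, 2, 3, 4, 5, 6], the degrees are [3, 3, 3, 3, 3, 3], giving D = diag(3, 3, 3, 3, 3, 3) and L = D - A. Computing the eigenvalues of L and sorting gives [0, 3, 3, 3, 3, 6]. The Fiedler value lambda_2 = 3 is strictly positive, so the graph is connected. By the matrix-tree theorem the graph has (1/6) * product of the nonzero eigenvalues = 81 spanning trees. The eigenvalues sum to 18, which equals trace(L) = 2|E|.

3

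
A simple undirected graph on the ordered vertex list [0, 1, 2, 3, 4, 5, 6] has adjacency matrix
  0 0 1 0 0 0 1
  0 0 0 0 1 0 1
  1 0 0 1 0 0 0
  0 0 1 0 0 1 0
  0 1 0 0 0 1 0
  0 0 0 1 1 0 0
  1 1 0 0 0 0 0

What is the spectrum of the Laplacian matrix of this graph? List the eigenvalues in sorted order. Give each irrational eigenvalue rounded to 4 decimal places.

[0, 0.7530, 0.7530, 2.4450, 2.4450, 3.8019, 3.8019]

Each diagonal entry of L is the vertex degree and each off-diagonal entry is -1 where an edge is present, 0 otherwise; in the order [0, 1, 2, 3, 4, 5, 6] the diagonal is [2, 2, 2, 2, 2, 2, 2]. L is symmetric positive semidefinite, so every eigenvalue is real and nonnegative. The single zero eigenvalue shows the graph is connected. The largest eigenvalue, 3.8019, is at most the vertex count 7. By the matrix-tree theorem the graph has (1/7) * product of the nonzero eigenvalues = 7 spanning trees.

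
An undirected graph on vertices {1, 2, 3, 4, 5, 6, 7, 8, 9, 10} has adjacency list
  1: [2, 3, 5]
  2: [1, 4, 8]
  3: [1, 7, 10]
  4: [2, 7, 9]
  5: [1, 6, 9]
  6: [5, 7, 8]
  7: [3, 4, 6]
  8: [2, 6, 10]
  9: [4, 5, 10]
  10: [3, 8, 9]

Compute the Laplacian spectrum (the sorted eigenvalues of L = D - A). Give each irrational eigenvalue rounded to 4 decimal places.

[0, 2, 2, 2, 2, 2, 5, 5, 5, 5]

Each diagonal entry of L is the vertex degree and each off-diagonal entry is -1 where an edge is present, 0 otherwise; in the order [1, 2, 3, 4, 5, 6, 7, 8, 9, 10] the diagonal is [3, 3, 3, 3, 3, 3, 3, 3, 3, 3]. Diagonalising L (or applying a numerical eigensolver to the 10x10 matrix) gives the spectrum above. The largest eigenvalue, 5, is at most the vertex count 10.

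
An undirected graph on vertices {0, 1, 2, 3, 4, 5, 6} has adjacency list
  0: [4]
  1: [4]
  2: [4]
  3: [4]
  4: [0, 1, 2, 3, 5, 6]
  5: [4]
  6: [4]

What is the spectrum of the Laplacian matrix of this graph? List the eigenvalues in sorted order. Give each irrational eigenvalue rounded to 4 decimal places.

Each diagonal entry of L is the vertex degree and each off-diagonal entry is -1 where an edge is present, 0 otherwise; in the order [0, 1, 2, 3, 4, 5, 6] the diagonal is [1, 1, 1, 1, 6, 1, 1]. Diagonalising L (or applying a numerical eigensolver to the 7x7 matrix) gives the spectrum above. By the matrix-tree theorem the graph has (1/7) * product of the nonzero eigenvalues = 1 spanning tree.

[0, 1, 1, 1, 1, 1, 7]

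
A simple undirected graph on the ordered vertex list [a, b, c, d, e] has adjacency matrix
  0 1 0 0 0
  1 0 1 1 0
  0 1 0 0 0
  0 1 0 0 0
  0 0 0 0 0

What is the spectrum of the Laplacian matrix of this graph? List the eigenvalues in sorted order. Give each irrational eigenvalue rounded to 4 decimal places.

Reading degrees in the order [a, b, c, d, e] gives [1, 3, 1, 1, 0]; set D = diag(1, 3, 1, 1, 0) and form L = D - A. L is symmetric positive semidefinite, so every eigenvalue is real and nonnegative. The 2 zero eigenvalues correspond to the 2 connected components. There are 2 zeros in the spectrum, matching the 2 components.

[0, 0, 1, 1, 4]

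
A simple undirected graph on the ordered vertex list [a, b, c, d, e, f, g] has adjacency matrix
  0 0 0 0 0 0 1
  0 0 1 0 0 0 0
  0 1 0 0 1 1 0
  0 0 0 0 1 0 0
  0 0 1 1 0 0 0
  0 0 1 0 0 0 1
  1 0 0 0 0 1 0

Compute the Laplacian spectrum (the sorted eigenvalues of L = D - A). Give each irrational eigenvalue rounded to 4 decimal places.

[0, 0.2603, 0.6262, 1.4055, 2.2742, 3.0996, 4.3342]

With the vertex order [a, b, c, d, e, f, g], the degrees are [1, 1, 3, 1, 2, 2, 2], giving D = diag(1, 1, 3, 1, 2, 2, 2) and L = D - A. Diagonalising L (or applying a numerical eigensolver to the 7x7 matrix) gives the spectrum above. The single zero eigenvalue shows the graph is connected. The largest eigenvalue, 4.3342, is at most the vertex count 7.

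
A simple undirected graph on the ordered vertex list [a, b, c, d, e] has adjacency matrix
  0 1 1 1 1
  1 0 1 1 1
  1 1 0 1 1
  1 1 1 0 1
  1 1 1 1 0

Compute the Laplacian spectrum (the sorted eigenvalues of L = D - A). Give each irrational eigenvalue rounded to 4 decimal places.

[0, 5, 5, 5, 5]

Each diagonal entry of L is the vertex degree and each off-diagonal entry is -1 where an edge is present, 0 otherwise; in the order [a, b, c, d, e] the diagonal is [4, 4, 4, 4, 4]. Since every row of L sums to 0, the all-ones vector is in the kernel and 0 is an eigenvalue. The single zero eigenvalue shows the graph is connected. There is one zero in the spectrum, matching the 1 component.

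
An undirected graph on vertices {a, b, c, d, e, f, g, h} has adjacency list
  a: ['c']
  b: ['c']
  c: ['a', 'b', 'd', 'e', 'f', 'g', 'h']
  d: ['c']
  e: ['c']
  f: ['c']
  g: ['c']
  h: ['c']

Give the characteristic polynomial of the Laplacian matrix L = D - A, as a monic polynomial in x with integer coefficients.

Reading degrees in the order [a, b, c, d, e, f, g, h] gives [1, 1, 7, 1, 1, 1, 1, 1]; set D = diag(1, 1, 7, 1, 1, 1, 1, 1) and form L = D - A. The eigenvalues of L are [0, 1, 1, 1, 1, 1, 1, 8]; the characteristic polynomial is the product of (x - lambda_i), which multiplies out to x^8 - 14x^7 + 63x^6 - 140x^5 + 175x^4 - 126x^3 + 49x^2 - 8x. The constant term is 0 because L is singular (the all-ones vector lies in its kernel). There is one zero in the spectrum, matching the 1 component.

x^8 - 14x^7 + 63x^6 - 140x^5 + 175x^4 - 126x^3 + 49x^2 - 8x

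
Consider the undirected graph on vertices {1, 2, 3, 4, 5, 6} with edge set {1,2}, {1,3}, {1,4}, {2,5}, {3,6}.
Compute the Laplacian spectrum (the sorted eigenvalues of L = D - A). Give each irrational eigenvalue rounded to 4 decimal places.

Reading degrees in the order [1, 2, 3, 4, 5, 6] gives [3, 2, 2, 1, 1, 1]; set D = diag(3, 2, 2, 1, 1, 1) and form L = D - A. Since every row of L sums to 0, the all-ones vector is in the kernel and 0 is an eigenvalue. The single zero eigenvalue shows the graph is connected.

[0, 0.3820, 0.6972, 2, 2.6180, 4.3028]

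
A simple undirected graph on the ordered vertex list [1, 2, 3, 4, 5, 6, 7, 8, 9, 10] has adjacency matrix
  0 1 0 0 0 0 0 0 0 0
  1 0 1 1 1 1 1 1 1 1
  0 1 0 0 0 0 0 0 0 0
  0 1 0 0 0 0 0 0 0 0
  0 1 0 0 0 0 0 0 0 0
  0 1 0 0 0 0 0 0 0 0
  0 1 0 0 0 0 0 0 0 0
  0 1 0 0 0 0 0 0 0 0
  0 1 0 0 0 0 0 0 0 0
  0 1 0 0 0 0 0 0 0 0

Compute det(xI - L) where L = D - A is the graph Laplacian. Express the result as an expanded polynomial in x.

x^10 - 18x^9 + 108x^8 - 336x^7 + 630x^6 - 756x^5 + 588x^4 - 288x^3 + 81x^2 - 10x

Each diagonal entry of L is the vertex degree and each off-diagonal entry is -1 where an edge is present, 0 otherwise; in the order [1, 2, 3, 4, 5, 6, 7, 8, 9, 10] the diagonal is [1, 9, 1, 1, 1, 1, 1, 1, 1, 1]. The eigenvalues of L are [0, 1, 1, 1, 1, 1, 1, 1, 1, 10]; the characteristic polynomial is the product of (x - lambda_i), which multiplies out to x^10 - 18x^9 + 108x^8 - 336x^7 + 630x^6 - 756x^5 + 588x^4 - 288x^3 + 81x^2 - 10x. The coefficient of x^9 equals -trace(L) = -18, matching the sum of degrees. The largest eigenvalue, 10, is at most the vertex count 10. By the matrix-tree theorem the graph has (1/10) * product of the nonzero eigenvalues = 1 spanning tree.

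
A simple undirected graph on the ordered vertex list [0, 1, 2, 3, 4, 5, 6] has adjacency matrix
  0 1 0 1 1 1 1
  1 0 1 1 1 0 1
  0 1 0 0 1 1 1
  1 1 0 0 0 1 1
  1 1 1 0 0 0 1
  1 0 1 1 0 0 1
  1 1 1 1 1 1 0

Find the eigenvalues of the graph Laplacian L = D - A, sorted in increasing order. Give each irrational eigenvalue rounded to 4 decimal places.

Reading degrees in the order [0, 1, 2, 3, 4, 5, 6] gives [5, 5, 4, 4, 4, 4, 6]; set D = diag(5, 5, 4, 4, 4, 4, 6) and form L = D - A. Since every row of L sums to 0, the all-ones vector is in the kernel and 0 is an eigenvalue. The single zero eigenvalue shows the graph is connected. The largest eigenvalue, 7, is at most the vertex count 7. The eigenvalues sum to 32, which equals trace(L) = 2|E|.

[0, 3.2679, 4, 5, 6, 6.7321, 7]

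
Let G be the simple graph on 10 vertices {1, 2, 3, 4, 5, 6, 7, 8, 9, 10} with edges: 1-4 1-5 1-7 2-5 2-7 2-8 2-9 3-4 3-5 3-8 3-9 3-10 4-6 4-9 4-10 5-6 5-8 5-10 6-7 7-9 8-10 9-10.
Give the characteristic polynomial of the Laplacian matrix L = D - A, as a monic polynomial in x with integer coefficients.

x^10 - 44x^9 + 845x^8 - 9288x^7 + 64335x^6 - 290960x^5 + 858445x^4 - 1592070x^3 + 1683036x^2 - 772200x

Each diagonal entry of L is the vertex degree and each off-diagonal entry is -1 where an edge is present, 0 otherwise; in the order [1, 2, 3, 4, 5, 6, 7, 8, 9, 10] the diagonal is [3, 4, 5, 5, 6, 3, 4, 4, 5, 5]. Computing det(xI - L) by cofactor expansion (or equivalently via sum-over-permutations) gives x^10 - 44x^9 + 845x^8 - 9288x^7 + 64335x^6 - 290960x^5 + 858445x^4 - 1592070x^3 + 1683036x^2 - 772200x. Since p(0) = det(-L) = 0, x divides p(x). By the matrix-tree theorem the graph has (1/10) * product of the nonzero eigenvalues = 77220 spanning trees. The largest eigenvalue, 7.9035, is at most the vertex count 10.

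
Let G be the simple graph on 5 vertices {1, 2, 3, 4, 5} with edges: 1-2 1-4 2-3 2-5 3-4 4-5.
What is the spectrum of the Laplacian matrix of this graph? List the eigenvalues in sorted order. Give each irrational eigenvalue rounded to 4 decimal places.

[0, 2, 2, 3, 5]

Reading degrees in the order [1, 2, 3, 4, 5] gives [2, 3, 2, 3, 2]; set D = diag(2, 3, 2, 3, 2) and form L = D - A. L is symmetric positive semidefinite, so every eigenvalue is real and nonnegative. The largest eigenvalue, 5, is at most the vertex count 5.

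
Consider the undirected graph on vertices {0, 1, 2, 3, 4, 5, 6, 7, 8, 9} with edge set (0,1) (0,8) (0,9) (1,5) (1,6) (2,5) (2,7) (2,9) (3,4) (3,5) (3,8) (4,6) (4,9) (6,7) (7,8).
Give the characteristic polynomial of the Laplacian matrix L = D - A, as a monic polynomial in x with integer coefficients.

Each diagonal entry of L is the vertex degree and each off-diagonal entry is -1 where an edge is present, 0 otherwise; in the order [0, 1, 2, 3, 4, 5, 6, 7, 8, 9] the diagonal is [3, 3, 3, 3, 3, 3, 3, 3, 3, 3]. The eigenvalues of L are [0, 2, 2, 2, 2, 2, 5, 5, 5, 5]; the characteristic polynomial is the product of (x - lambda_i), which multiplies out to x^10 - 30x^9 + 390x^8 - 2880x^7 + 13305x^6 - 39882x^5 + 77640x^4 - 94800x^3 + 66000x^2 - 20000x. Since p(0) = det(-L) = 0, x divides p(x). There is one zero in the spectrum, matching the 1 component.

x^10 - 30x^9 + 390x^8 - 2880x^7 + 13305x^6 - 39882x^5 + 77640x^4 - 94800x^3 + 66000x^2 - 20000x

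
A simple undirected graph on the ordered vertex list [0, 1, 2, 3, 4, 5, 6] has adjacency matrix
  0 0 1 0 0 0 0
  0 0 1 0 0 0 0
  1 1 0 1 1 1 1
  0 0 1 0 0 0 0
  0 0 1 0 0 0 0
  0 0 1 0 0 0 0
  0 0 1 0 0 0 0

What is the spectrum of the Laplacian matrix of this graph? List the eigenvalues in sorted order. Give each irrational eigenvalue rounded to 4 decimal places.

[0, 1, 1, 1, 1, 1, 7]

Each diagonal entry of L is the vertex degree and each off-diagonal entry is -1 where an edge is present, 0 otherwise; in the order [0, 1, 2, 3, 4, 5, 6] the diagonal is [1, 1, 6, 1, 1, 1, 1]. The multiplicity of 0 as a Laplacian eigenvalue equals the number of connected components. The single zero eigenvalue shows the graph is connected. The largest eigenvalue, 7, is at most the vertex count 7. There is one zero in the spectrum, matching the 1 component.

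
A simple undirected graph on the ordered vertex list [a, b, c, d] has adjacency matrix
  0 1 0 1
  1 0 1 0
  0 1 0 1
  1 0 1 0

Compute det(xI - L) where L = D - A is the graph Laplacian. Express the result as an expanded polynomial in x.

x^4 - 8x^3 + 20x^2 - 16x

With the vertex order [a, b, c, d], the degrees are [2, 2, 2, 2], giving D = diag(2, 2, 2, 2) and L = D - A. Computing det(xI - L) by cofactor expansion (or equivalently via sum-over-permutations) gives x^4 - 8x^3 + 20x^2 - 16x. The coefficient of x^3 equals -trace(L) = -8, matching the sum of degrees. There is one zero in the spectrum, matching the 1 component. The largest eigenvalue, 4, is at most the vertex count 4.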